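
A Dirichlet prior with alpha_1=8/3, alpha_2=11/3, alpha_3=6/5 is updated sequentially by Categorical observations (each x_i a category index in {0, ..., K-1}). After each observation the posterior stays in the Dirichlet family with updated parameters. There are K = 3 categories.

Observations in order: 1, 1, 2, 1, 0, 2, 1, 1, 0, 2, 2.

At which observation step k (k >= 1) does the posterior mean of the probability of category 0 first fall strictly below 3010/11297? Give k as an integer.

obs 1: x=1 → posterior Dirichlet(8/3, 14/3, 6/5)
obs 2: x=1 → posterior Dirichlet(8/3, 17/3, 6/5)
obs 3: x=2 → posterior Dirichlet(8/3, 17/3, 11/5)
obs 4: x=1 → posterior Dirichlet(8/3, 20/3, 11/5)
obs 5: x=0 → posterior Dirichlet(11/3, 20/3, 11/5)
obs 6: x=2 → posterior Dirichlet(11/3, 20/3, 16/5)
obs 7: x=1 → posterior Dirichlet(11/3, 23/3, 16/5)
obs 8: x=1 → posterior Dirichlet(11/3, 26/3, 16/5)
obs 9: x=0 → posterior Dirichlet(14/3, 26/3, 16/5)
obs 10: x=2 → posterior Dirichlet(14/3, 26/3, 21/5)
obs 11: x=2 → posterior Dirichlet(14/3, 26/3, 26/5)

k = 3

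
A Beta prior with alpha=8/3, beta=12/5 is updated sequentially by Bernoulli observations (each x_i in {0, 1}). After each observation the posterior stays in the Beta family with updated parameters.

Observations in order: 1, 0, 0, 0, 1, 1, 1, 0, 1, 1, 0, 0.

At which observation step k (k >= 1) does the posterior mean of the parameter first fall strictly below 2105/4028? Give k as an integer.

k = 2

obs 1: x=1 → posterior Beta(11/3, 12/5)
obs 2: x=0 → posterior Beta(11/3, 17/5)
obs 3: x=0 → posterior Beta(11/3, 22/5)
obs 4: x=0 → posterior Beta(11/3, 27/5)
obs 5: x=1 → posterior Beta(14/3, 27/5)
obs 6: x=1 → posterior Beta(17/3, 27/5)
obs 7: x=1 → posterior Beta(20/3, 27/5)
obs 8: x=0 → posterior Beta(20/3, 32/5)
obs 9: x=1 → posterior Beta(23/3, 32/5)
obs 10: x=1 → posterior Beta(26/3, 32/5)
obs 11: x=0 → posterior Beta(26/3, 37/5)
obs 12: x=0 → posterior Beta(26/3, 42/5)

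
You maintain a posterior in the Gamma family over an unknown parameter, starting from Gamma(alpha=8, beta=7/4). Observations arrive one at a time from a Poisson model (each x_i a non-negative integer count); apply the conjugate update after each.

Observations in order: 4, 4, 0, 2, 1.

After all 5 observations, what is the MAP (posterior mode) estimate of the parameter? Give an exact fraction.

8/3

obs 1: x=4 → posterior Gamma(12, 11/4)
obs 2: x=4 → posterior Gamma(16, 15/4)
obs 3: x=0 → posterior Gamma(16, 19/4)
obs 4: x=2 → posterior Gamma(18, 23/4)
obs 5: x=1 → posterior Gamma(19, 27/4)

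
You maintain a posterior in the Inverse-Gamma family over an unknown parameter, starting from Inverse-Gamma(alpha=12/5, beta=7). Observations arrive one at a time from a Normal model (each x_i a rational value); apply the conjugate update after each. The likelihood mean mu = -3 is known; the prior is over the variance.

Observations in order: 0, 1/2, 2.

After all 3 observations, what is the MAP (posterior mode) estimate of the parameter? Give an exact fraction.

1205/196

obs 1: x=0 → posterior Inverse-Gamma(29/10, 23/2)
obs 2: x=1/2 → posterior Inverse-Gamma(17/5, 141/8)
obs 3: x=2 → posterior Inverse-Gamma(39/10, 241/8)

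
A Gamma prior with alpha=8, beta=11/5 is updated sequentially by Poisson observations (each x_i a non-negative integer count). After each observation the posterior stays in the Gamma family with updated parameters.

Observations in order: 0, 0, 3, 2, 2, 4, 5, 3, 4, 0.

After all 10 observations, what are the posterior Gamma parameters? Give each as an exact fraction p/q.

alpha=31, beta=61/5

obs 1: x=0 → posterior Gamma(8, 16/5)
obs 2: x=0 → posterior Gamma(8, 21/5)
obs 3: x=3 → posterior Gamma(11, 26/5)
obs 4: x=2 → posterior Gamma(13, 31/5)
obs 5: x=2 → posterior Gamma(15, 36/5)
obs 6: x=4 → posterior Gamma(19, 41/5)
obs 7: x=5 → posterior Gamma(24, 46/5)
obs 8: x=3 → posterior Gamma(27, 51/5)
obs 9: x=4 → posterior Gamma(31, 56/5)
obs 10: x=0 → posterior Gamma(31, 61/5)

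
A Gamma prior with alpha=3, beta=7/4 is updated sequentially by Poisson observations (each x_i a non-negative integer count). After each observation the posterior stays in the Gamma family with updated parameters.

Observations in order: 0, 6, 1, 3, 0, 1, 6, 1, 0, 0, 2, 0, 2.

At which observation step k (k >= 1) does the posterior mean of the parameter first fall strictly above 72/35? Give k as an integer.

k = 2

obs 1: x=0 → posterior Gamma(3, 11/4)
obs 2: x=6 → posterior Gamma(9, 15/4)
obs 3: x=1 → posterior Gamma(10, 19/4)
obs 4: x=3 → posterior Gamma(13, 23/4)
obs 5: x=0 → posterior Gamma(13, 27/4)
obs 6: x=1 → posterior Gamma(14, 31/4)
obs 7: x=6 → posterior Gamma(20, 35/4)
obs 8: x=1 → posterior Gamma(21, 39/4)
obs 9: x=0 → posterior Gamma(21, 43/4)
obs 10: x=0 → posterior Gamma(21, 47/4)
obs 11: x=2 → posterior Gamma(23, 51/4)
obs 12: x=0 → posterior Gamma(23, 55/4)
obs 13: x=2 → posterior Gamma(25, 59/4)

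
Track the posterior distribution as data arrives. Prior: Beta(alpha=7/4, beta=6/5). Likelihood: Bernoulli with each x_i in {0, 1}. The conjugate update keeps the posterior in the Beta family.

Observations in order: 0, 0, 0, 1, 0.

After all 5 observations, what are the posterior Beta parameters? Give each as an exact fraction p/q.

alpha=11/4, beta=26/5

obs 1: x=0 → posterior Beta(7/4, 11/5)
obs 2: x=0 → posterior Beta(7/4, 16/5)
obs 3: x=0 → posterior Beta(7/4, 21/5)
obs 4: x=1 → posterior Beta(11/4, 21/5)
obs 5: x=0 → posterior Beta(11/4, 26/5)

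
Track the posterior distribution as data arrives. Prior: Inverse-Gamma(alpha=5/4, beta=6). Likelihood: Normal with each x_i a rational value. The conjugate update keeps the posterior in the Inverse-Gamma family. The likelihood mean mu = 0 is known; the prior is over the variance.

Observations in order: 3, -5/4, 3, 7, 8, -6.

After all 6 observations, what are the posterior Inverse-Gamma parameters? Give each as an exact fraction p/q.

alpha=17/4, beta=2889/32

obs 1: x=3 → posterior Inverse-Gamma(7/4, 21/2)
obs 2: x=-5/4 → posterior Inverse-Gamma(9/4, 361/32)
obs 3: x=3 → posterior Inverse-Gamma(11/4, 505/32)
obs 4: x=7 → posterior Inverse-Gamma(13/4, 1289/32)
obs 5: x=8 → posterior Inverse-Gamma(15/4, 2313/32)
obs 6: x=-6 → posterior Inverse-Gamma(17/4, 2889/32)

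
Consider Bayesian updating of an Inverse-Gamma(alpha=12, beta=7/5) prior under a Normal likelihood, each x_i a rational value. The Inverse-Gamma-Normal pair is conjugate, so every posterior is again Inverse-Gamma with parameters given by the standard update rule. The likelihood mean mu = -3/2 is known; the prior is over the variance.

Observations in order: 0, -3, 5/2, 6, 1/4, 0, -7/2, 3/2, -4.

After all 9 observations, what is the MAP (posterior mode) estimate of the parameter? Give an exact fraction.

obs 1: x=0 → posterior Inverse-Gamma(25/2, 101/40)
obs 2: x=-3 → posterior Inverse-Gamma(13, 73/20)
obs 3: x=5/2 → posterior Inverse-Gamma(27/2, 233/20)
obs 4: x=6 → posterior Inverse-Gamma(14, 1591/40)
obs 5: x=1/4 → posterior Inverse-Gamma(29/2, 6609/160)
obs 6: x=0 → posterior Inverse-Gamma(15, 6789/160)
obs 7: x=-7/2 → posterior Inverse-Gamma(31/2, 7109/160)
obs 8: x=3/2 → posterior Inverse-Gamma(16, 7829/160)
obs 9: x=-4 → posterior Inverse-Gamma(33/2, 8329/160)

8329/2800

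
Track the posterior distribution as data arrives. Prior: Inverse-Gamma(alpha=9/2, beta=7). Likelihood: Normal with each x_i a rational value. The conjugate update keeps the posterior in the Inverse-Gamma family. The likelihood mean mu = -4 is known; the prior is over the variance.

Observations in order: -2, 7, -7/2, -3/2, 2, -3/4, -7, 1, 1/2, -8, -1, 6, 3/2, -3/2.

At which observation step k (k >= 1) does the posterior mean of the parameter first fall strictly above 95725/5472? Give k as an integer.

k = 12

obs 1: x=-2 → posterior Inverse-Gamma(5, 9)
obs 2: x=7 → posterior Inverse-Gamma(11/2, 139/2)
obs 3: x=-7/2 → posterior Inverse-Gamma(6, 557/8)
obs 4: x=-3/2 → posterior Inverse-Gamma(13/2, 291/4)
obs 5: x=2 → posterior Inverse-Gamma(7, 363/4)
obs 6: x=-3/4 → posterior Inverse-Gamma(15/2, 3073/32)
obs 7: x=-7 → posterior Inverse-Gamma(8, 3217/32)
obs 8: x=1 → posterior Inverse-Gamma(17/2, 3617/32)
obs 9: x=1/2 → posterior Inverse-Gamma(9, 3941/32)
obs 10: x=-8 → posterior Inverse-Gamma(19/2, 4197/32)
obs 11: x=-1 → posterior Inverse-Gamma(10, 4341/32)
obs 12: x=6 → posterior Inverse-Gamma(21/2, 5941/32)
obs 13: x=3/2 → posterior Inverse-Gamma(11, 6425/32)
obs 14: x=-3/2 → posterior Inverse-Gamma(23/2, 6525/32)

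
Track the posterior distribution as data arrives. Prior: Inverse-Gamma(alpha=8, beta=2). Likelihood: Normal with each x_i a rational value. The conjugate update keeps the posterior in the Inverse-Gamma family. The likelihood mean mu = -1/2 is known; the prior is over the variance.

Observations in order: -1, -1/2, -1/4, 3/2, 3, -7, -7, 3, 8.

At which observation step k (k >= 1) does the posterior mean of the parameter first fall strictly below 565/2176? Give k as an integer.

k = 3

obs 1: x=-1 → posterior Inverse-Gamma(17/2, 17/8)
obs 2: x=-1/2 → posterior Inverse-Gamma(9, 17/8)
obs 3: x=-1/4 → posterior Inverse-Gamma(19/2, 69/32)
obs 4: x=3/2 → posterior Inverse-Gamma(10, 133/32)
obs 5: x=3 → posterior Inverse-Gamma(21/2, 329/32)
obs 6: x=-7 → posterior Inverse-Gamma(11, 1005/32)
obs 7: x=-7 → posterior Inverse-Gamma(23/2, 1681/32)
obs 8: x=3 → posterior Inverse-Gamma(12, 1877/32)
obs 9: x=8 → posterior Inverse-Gamma(25/2, 3033/32)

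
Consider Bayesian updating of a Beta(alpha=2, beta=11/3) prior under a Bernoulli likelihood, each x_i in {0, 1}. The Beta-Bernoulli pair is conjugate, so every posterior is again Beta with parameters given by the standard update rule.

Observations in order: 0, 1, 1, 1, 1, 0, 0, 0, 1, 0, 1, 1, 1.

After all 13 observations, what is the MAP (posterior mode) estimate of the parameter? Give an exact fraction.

27/50

obs 1: x=0 → posterior Beta(2, 14/3)
obs 2: x=1 → posterior Beta(3, 14/3)
obs 3: x=1 → posterior Beta(4, 14/3)
obs 4: x=1 → posterior Beta(5, 14/3)
obs 5: x=1 → posterior Beta(6, 14/3)
obs 6: x=0 → posterior Beta(6, 17/3)
obs 7: x=0 → posterior Beta(6, 20/3)
obs 8: x=0 → posterior Beta(6, 23/3)
obs 9: x=1 → posterior Beta(7, 23/3)
obs 10: x=0 → posterior Beta(7, 26/3)
obs 11: x=1 → posterior Beta(8, 26/3)
obs 12: x=1 → posterior Beta(9, 26/3)
obs 13: x=1 → posterior Beta(10, 26/3)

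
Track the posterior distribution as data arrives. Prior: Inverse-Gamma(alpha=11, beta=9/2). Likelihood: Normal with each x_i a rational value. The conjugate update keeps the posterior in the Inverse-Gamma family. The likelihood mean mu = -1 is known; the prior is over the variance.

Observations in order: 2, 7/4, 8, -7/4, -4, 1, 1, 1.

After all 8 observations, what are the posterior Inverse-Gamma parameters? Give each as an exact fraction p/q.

alpha=15, beta=1025/16

obs 1: x=2 → posterior Inverse-Gamma(23/2, 9)
obs 2: x=7/4 → posterior Inverse-Gamma(12, 409/32)
obs 3: x=8 → posterior Inverse-Gamma(25/2, 1705/32)
obs 4: x=-7/4 → posterior Inverse-Gamma(13, 857/16)
obs 5: x=-4 → posterior Inverse-Gamma(27/2, 929/16)
obs 6: x=1 → posterior Inverse-Gamma(14, 961/16)
obs 7: x=1 → posterior Inverse-Gamma(29/2, 993/16)
obs 8: x=1 → posterior Inverse-Gamma(15, 1025/16)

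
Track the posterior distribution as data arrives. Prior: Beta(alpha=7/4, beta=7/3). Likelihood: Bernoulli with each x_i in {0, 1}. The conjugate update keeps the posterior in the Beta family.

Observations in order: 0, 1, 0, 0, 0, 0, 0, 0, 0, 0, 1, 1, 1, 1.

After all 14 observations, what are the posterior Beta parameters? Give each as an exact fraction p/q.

obs 1: x=0 → posterior Beta(7/4, 10/3)
obs 2: x=1 → posterior Beta(11/4, 10/3)
obs 3: x=0 → posterior Beta(11/4, 13/3)
obs 4: x=0 → posterior Beta(11/4, 16/3)
obs 5: x=0 → posterior Beta(11/4, 19/3)
obs 6: x=0 → posterior Beta(11/4, 22/3)
obs 7: x=0 → posterior Beta(11/4, 25/3)
obs 8: x=0 → posterior Beta(11/4, 28/3)
obs 9: x=0 → posterior Beta(11/4, 31/3)
obs 10: x=0 → posterior Beta(11/4, 34/3)
obs 11: x=1 → posterior Beta(15/4, 34/3)
obs 12: x=1 → posterior Beta(19/4, 34/3)
obs 13: x=1 → posterior Beta(23/4, 34/3)
obs 14: x=1 → posterior Beta(27/4, 34/3)

alpha=27/4, beta=34/3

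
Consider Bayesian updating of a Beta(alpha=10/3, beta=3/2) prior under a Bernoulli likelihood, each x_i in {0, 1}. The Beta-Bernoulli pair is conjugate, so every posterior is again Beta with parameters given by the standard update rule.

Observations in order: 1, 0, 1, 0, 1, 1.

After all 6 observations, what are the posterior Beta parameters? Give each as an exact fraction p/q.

obs 1: x=1 → posterior Beta(13/3, 3/2)
obs 2: x=0 → posterior Beta(13/3, 5/2)
obs 3: x=1 → posterior Beta(16/3, 5/2)
obs 4: x=0 → posterior Beta(16/3, 7/2)
obs 5: x=1 → posterior Beta(19/3, 7/2)
obs 6: x=1 → posterior Beta(22/3, 7/2)

alpha=22/3, beta=7/2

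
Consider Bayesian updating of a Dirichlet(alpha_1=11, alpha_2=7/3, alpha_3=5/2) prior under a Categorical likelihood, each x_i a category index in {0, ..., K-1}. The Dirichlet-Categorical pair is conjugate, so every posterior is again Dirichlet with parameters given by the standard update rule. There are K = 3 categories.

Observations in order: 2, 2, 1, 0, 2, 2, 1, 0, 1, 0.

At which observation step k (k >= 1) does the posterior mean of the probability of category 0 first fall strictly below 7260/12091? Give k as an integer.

obs 1: x=2 → posterior Dirichlet(11, 7/3, 7/2)
obs 2: x=2 → posterior Dirichlet(11, 7/3, 9/2)
obs 3: x=1 → posterior Dirichlet(11, 10/3, 9/2)
obs 4: x=0 → posterior Dirichlet(12, 10/3, 9/2)
obs 5: x=2 → posterior Dirichlet(12, 10/3, 11/2)
obs 6: x=2 → posterior Dirichlet(12, 10/3, 13/2)
obs 7: x=1 → posterior Dirichlet(12, 13/3, 13/2)
obs 8: x=0 → posterior Dirichlet(13, 13/3, 13/2)
obs 9: x=1 → posterior Dirichlet(13, 16/3, 13/2)
obs 10: x=0 → posterior Dirichlet(14, 16/3, 13/2)

k = 3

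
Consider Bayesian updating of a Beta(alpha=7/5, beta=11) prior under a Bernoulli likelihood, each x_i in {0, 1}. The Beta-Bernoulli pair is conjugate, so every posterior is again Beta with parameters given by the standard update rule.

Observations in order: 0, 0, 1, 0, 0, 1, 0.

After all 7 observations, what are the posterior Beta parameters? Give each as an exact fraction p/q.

obs 1: x=0 → posterior Beta(7/5, 12)
obs 2: x=0 → posterior Beta(7/5, 13)
obs 3: x=1 → posterior Beta(12/5, 13)
obs 4: x=0 → posterior Beta(12/5, 14)
obs 5: x=0 → posterior Beta(12/5, 15)
obs 6: x=1 → posterior Beta(17/5, 15)
obs 7: x=0 → posterior Beta(17/5, 16)

alpha=17/5, beta=16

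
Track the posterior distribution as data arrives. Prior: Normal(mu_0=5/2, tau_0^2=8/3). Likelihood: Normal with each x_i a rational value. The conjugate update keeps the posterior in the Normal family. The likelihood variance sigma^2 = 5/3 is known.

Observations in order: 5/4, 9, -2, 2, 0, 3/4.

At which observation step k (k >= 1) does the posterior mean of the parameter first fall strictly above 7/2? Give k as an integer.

k = 2

obs 1: x=5/4 → posterior Normal(45/26, 40/39)
obs 2: x=9 → posterior Normal(9/2, 40/63)
obs 3: x=-2 → posterior Normal(157/58, 40/87)
obs 4: x=2 → posterior Normal(189/74, 40/111)
obs 5: x=0 → posterior Normal(21/10, 8/27)
obs 6: x=3/4 → posterior Normal(201/106, 40/159)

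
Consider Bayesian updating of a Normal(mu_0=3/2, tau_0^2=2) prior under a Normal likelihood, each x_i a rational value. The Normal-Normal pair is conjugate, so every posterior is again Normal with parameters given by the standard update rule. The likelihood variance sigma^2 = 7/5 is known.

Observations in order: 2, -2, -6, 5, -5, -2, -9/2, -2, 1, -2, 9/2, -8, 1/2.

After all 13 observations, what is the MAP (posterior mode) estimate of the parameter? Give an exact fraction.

obs 1: x=2 → posterior Normal(61/34, 14/17)
obs 2: x=-2 → posterior Normal(7/18, 14/27)
obs 3: x=-6 → posterior Normal(-99/74, 14/37)
obs 4: x=5 → posterior Normal(1/94, 14/47)
obs 5: x=-5 → posterior Normal(-33/38, 14/57)
obs 6: x=-2 → posterior Normal(-139/134, 14/67)
obs 7: x=-9/2 → posterior Normal(-229/154, 2/11)
obs 8: x=-2 → posterior Normal(-269/174, 14/87)
obs 9: x=1 → posterior Normal(-249/194, 14/97)
obs 10: x=-2 → posterior Normal(-289/214, 14/107)
obs 11: x=9/2 → posterior Normal(-199/234, 14/117)
obs 12: x=-8 → posterior Normal(-359/254, 14/127)
obs 13: x=1/2 → posterior Normal(-349/274, 14/137)

-349/274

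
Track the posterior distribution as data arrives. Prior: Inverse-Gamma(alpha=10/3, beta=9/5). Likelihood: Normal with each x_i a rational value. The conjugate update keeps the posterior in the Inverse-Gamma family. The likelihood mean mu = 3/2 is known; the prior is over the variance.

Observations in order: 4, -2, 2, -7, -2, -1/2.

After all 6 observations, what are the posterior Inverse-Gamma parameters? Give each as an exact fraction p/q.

obs 1: x=4 → posterior Inverse-Gamma(23/6, 197/40)
obs 2: x=-2 → posterior Inverse-Gamma(13/3, 221/20)
obs 3: x=2 → posterior Inverse-Gamma(29/6, 447/40)
obs 4: x=-7 → posterior Inverse-Gamma(16/3, 473/10)
obs 5: x=-2 → posterior Inverse-Gamma(35/6, 2137/40)
obs 6: x=-1/2 → posterior Inverse-Gamma(19/3, 2217/40)

alpha=19/3, beta=2217/40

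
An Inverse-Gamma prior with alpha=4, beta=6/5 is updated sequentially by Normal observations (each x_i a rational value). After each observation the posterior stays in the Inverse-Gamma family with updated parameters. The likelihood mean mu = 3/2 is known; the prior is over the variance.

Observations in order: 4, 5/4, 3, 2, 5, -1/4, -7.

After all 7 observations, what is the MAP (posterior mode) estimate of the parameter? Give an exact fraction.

3951/680

obs 1: x=4 → posterior Inverse-Gamma(9/2, 173/40)
obs 2: x=5/4 → posterior Inverse-Gamma(5, 697/160)
obs 3: x=3 → posterior Inverse-Gamma(11/2, 877/160)
obs 4: x=2 → posterior Inverse-Gamma(6, 897/160)
obs 5: x=5 → posterior Inverse-Gamma(13/2, 1877/160)
obs 6: x=-1/4 → posterior Inverse-Gamma(7, 1061/80)
obs 7: x=-7 → posterior Inverse-Gamma(15/2, 3951/80)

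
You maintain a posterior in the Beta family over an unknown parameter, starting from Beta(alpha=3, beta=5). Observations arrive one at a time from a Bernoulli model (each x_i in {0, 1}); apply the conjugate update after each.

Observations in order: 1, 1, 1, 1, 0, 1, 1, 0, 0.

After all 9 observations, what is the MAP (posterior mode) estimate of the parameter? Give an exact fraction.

obs 1: x=1 → posterior Beta(4, 5)
obs 2: x=1 → posterior Beta(5, 5)
obs 3: x=1 → posterior Beta(6, 5)
obs 4: x=1 → posterior Beta(7, 5)
obs 5: x=0 → posterior Beta(7, 6)
obs 6: x=1 → posterior Beta(8, 6)
obs 7: x=1 → posterior Beta(9, 6)
obs 8: x=0 → posterior Beta(9, 7)
obs 9: x=0 → posterior Beta(9, 8)

8/15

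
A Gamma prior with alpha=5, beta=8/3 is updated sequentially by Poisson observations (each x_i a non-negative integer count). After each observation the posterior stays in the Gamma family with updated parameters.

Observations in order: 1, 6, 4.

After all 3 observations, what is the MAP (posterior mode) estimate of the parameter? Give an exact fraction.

45/17

obs 1: x=1 → posterior Gamma(6, 11/3)
obs 2: x=6 → posterior Gamma(12, 14/3)
obs 3: x=4 → posterior Gamma(16, 17/3)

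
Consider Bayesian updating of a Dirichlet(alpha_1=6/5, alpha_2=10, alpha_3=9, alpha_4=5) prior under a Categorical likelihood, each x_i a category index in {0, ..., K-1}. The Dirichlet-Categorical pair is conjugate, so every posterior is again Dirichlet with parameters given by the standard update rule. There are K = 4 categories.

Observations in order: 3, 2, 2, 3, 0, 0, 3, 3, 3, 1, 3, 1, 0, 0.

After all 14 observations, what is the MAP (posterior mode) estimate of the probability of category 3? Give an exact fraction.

obs 1: x=3 → posterior Dirichlet(6/5, 10, 9, 6)
obs 2: x=2 → posterior Dirichlet(6/5, 10, 10, 6)
obs 3: x=2 → posterior Dirichlet(6/5, 10, 11, 6)
obs 4: x=3 → posterior Dirichlet(6/5, 10, 11, 7)
obs 5: x=0 → posterior Dirichlet(11/5, 10, 11, 7)
obs 6: x=0 → posterior Dirichlet(16/5, 10, 11, 7)
obs 7: x=3 → posterior Dirichlet(16/5, 10, 11, 8)
obs 8: x=3 → posterior Dirichlet(16/5, 10, 11, 9)
obs 9: x=3 → posterior Dirichlet(16/5, 10, 11, 10)
obs 10: x=1 → posterior Dirichlet(16/5, 11, 11, 10)
obs 11: x=3 → posterior Dirichlet(16/5, 11, 11, 11)
obs 12: x=1 → posterior Dirichlet(16/5, 12, 11, 11)
obs 13: x=0 → posterior Dirichlet(21/5, 12, 11, 11)
obs 14: x=0 → posterior Dirichlet(26/5, 12, 11, 11)

25/88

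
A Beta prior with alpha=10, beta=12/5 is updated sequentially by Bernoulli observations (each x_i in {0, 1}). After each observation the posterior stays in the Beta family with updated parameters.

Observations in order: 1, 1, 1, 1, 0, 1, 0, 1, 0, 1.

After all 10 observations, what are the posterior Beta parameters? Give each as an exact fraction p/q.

obs 1: x=1 → posterior Beta(11, 12/5)
obs 2: x=1 → posterior Beta(12, 12/5)
obs 3: x=1 → posterior Beta(13, 12/5)
obs 4: x=1 → posterior Beta(14, 12/5)
obs 5: x=0 → posterior Beta(14, 17/5)
obs 6: x=1 → posterior Beta(15, 17/5)
obs 7: x=0 → posterior Beta(15, 22/5)
obs 8: x=1 → posterior Beta(16, 22/5)
obs 9: x=0 → posterior Beta(16, 27/5)
obs 10: x=1 → posterior Beta(17, 27/5)

alpha=17, beta=27/5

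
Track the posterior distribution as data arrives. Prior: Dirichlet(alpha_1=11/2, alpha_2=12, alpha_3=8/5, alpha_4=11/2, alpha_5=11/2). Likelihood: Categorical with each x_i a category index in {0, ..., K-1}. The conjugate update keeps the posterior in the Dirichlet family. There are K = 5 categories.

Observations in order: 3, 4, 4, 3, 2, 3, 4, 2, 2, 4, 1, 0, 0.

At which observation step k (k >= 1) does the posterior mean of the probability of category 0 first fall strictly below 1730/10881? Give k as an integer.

obs 1: x=3 → posterior Dirichlet(11/2, 12, 8/5, 13/2, 11/2)
obs 2: x=4 → posterior Dirichlet(11/2, 12, 8/5, 13/2, 13/2)
obs 3: x=4 → posterior Dirichlet(11/2, 12, 8/5, 13/2, 15/2)
obs 4: x=3 → posterior Dirichlet(11/2, 12, 8/5, 15/2, 15/2)
obs 5: x=2 → posterior Dirichlet(11/2, 12, 13/5, 15/2, 15/2)
obs 6: x=3 → posterior Dirichlet(11/2, 12, 13/5, 17/2, 15/2)
obs 7: x=4 → posterior Dirichlet(11/2, 12, 13/5, 17/2, 17/2)
obs 8: x=2 → posterior Dirichlet(11/2, 12, 18/5, 17/2, 17/2)
obs 9: x=2 → posterior Dirichlet(11/2, 12, 23/5, 17/2, 17/2)
obs 10: x=4 → posterior Dirichlet(11/2, 12, 23/5, 17/2, 19/2)
obs 11: x=1 → posterior Dirichlet(11/2, 13, 23/5, 17/2, 19/2)
obs 12: x=0 → posterior Dirichlet(13/2, 13, 23/5, 17/2, 19/2)
obs 13: x=0 → posterior Dirichlet(15/2, 13, 23/5, 17/2, 19/2)

k = 5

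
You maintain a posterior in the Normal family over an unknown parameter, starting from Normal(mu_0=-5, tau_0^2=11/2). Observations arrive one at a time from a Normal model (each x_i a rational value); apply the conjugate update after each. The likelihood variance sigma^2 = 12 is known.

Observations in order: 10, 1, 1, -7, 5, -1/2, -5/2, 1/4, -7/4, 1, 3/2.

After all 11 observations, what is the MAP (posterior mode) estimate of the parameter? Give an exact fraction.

obs 1: x=10 → posterior Normal(-2/7, 132/35)
obs 2: x=1 → posterior Normal(1/46, 66/23)
obs 3: x=1 → posterior Normal(4/19, 44/19)
obs 4: x=-7 → posterior Normal(-65/68, 33/17)
obs 5: x=5 → posterior Normal(-10/79, 132/79)
obs 6: x=-1/2 → posterior Normal(-31/180, 22/15)
obs 7: x=-5/2 → posterior Normal(-43/101, 132/101)
obs 8: x=1/4 → posterior Normal(-23/64, 33/28)
obs 9: x=-7/4 → posterior Normal(-119/246, 44/41)
obs 10: x=1 → posterior Normal(-97/268, 66/67)
obs 11: x=3/2 → posterior Normal(-32/145, 132/145)

-32/145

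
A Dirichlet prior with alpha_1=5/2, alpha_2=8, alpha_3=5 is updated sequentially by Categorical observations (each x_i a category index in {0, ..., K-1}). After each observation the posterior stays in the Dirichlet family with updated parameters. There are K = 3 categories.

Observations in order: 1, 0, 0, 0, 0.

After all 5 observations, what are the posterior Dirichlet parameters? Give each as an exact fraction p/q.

obs 1: x=1 → posterior Dirichlet(5/2, 9, 5)
obs 2: x=0 → posterior Dirichlet(7/2, 9, 5)
obs 3: x=0 → posterior Dirichlet(9/2, 9, 5)
obs 4: x=0 → posterior Dirichlet(11/2, 9, 5)
obs 5: x=0 → posterior Dirichlet(13/2, 9, 5)

alpha_1=13/2, alpha_2=9, alpha_3=5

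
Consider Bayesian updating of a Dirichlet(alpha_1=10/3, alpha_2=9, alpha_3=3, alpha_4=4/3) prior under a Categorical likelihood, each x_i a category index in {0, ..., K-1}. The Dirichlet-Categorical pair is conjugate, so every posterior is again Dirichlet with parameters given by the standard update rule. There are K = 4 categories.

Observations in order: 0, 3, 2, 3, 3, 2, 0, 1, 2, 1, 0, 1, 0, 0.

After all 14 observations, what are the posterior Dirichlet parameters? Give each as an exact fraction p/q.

alpha_1=25/3, alpha_2=12, alpha_3=6, alpha_4=13/3

obs 1: x=0 → posterior Dirichlet(13/3, 9, 3, 4/3)
obs 2: x=3 → posterior Dirichlet(13/3, 9, 3, 7/3)
obs 3: x=2 → posterior Dirichlet(13/3, 9, 4, 7/3)
obs 4: x=3 → posterior Dirichlet(13/3, 9, 4, 10/3)
obs 5: x=3 → posterior Dirichlet(13/3, 9, 4, 13/3)
obs 6: x=2 → posterior Dirichlet(13/3, 9, 5, 13/3)
obs 7: x=0 → posterior Dirichlet(16/3, 9, 5, 13/3)
obs 8: x=1 → posterior Dirichlet(16/3, 10, 5, 13/3)
obs 9: x=2 → posterior Dirichlet(16/3, 10, 6, 13/3)
obs 10: x=1 → posterior Dirichlet(16/3, 11, 6, 13/3)
obs 11: x=0 → posterior Dirichlet(19/3, 11, 6, 13/3)
obs 12: x=1 → posterior Dirichlet(19/3, 12, 6, 13/3)
obs 13: x=0 → posterior Dirichlet(22/3, 12, 6, 13/3)
obs 14: x=0 → posterior Dirichlet(25/3, 12, 6, 13/3)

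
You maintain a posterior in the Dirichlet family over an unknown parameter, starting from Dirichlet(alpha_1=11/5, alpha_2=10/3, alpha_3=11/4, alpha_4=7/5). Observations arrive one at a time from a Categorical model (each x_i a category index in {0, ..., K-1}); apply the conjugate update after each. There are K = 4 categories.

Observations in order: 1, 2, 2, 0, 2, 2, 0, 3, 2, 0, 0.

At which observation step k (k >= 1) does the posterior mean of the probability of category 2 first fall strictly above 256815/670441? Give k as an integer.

obs 1: x=1 → posterior Dirichlet(11/5, 13/3, 11/4, 7/5)
obs 2: x=2 → posterior Dirichlet(11/5, 13/3, 15/4, 7/5)
obs 3: x=2 → posterior Dirichlet(11/5, 13/3, 19/4, 7/5)
obs 4: x=0 → posterior Dirichlet(16/5, 13/3, 19/4, 7/5)
obs 5: x=2 → posterior Dirichlet(16/5, 13/3, 23/4, 7/5)
obs 6: x=2 → posterior Dirichlet(16/5, 13/3, 27/4, 7/5)
obs 7: x=0 → posterior Dirichlet(21/5, 13/3, 27/4, 7/5)
obs 8: x=3 → posterior Dirichlet(21/5, 13/3, 27/4, 12/5)
obs 9: x=2 → posterior Dirichlet(21/5, 13/3, 31/4, 12/5)
obs 10: x=0 → posterior Dirichlet(26/5, 13/3, 31/4, 12/5)
obs 11: x=0 → posterior Dirichlet(31/5, 13/3, 31/4, 12/5)

k = 5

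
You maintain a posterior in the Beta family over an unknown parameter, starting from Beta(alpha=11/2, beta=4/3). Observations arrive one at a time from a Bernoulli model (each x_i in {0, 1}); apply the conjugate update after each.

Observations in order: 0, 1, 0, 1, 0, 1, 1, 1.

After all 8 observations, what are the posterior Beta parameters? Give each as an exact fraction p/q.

alpha=21/2, beta=13/3

obs 1: x=0 → posterior Beta(11/2, 7/3)
obs 2: x=1 → posterior Beta(13/2, 7/3)
obs 3: x=0 → posterior Beta(13/2, 10/3)
obs 4: x=1 → posterior Beta(15/2, 10/3)
obs 5: x=0 → posterior Beta(15/2, 13/3)
obs 6: x=1 → posterior Beta(17/2, 13/3)
obs 7: x=1 → posterior Beta(19/2, 13/3)
obs 8: x=1 → posterior Beta(21/2, 13/3)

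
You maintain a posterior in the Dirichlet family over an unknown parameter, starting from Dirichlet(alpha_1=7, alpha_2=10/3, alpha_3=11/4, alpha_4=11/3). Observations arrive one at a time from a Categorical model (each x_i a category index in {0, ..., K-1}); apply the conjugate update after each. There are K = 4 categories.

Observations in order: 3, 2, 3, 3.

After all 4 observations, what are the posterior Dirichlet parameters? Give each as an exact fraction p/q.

obs 1: x=3 → posterior Dirichlet(7, 10/3, 11/4, 14/3)
obs 2: x=2 → posterior Dirichlet(7, 10/3, 15/4, 14/3)
obs 3: x=3 → posterior Dirichlet(7, 10/3, 15/4, 17/3)
obs 4: x=3 → posterior Dirichlet(7, 10/3, 15/4, 20/3)

alpha_1=7, alpha_2=10/3, alpha_3=15/4, alpha_4=20/3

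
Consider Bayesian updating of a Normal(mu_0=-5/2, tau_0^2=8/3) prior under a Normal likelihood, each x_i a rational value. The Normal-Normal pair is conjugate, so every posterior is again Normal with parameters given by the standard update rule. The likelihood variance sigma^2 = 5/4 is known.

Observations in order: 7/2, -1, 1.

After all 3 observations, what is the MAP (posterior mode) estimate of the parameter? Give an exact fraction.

obs 1: x=7/2 → posterior Normal(149/94, 40/47)
obs 2: x=-1 → posterior Normal(85/158, 40/79)
obs 3: x=1 → posterior Normal(149/222, 40/111)

149/222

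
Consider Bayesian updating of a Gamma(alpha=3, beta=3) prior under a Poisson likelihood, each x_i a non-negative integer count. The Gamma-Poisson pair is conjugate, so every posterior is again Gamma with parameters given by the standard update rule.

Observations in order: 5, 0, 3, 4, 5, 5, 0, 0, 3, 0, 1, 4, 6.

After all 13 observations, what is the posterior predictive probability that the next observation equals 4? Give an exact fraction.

10224117391652997727158652707870847399380533095956480/81152820641272625991922463475488672334362661535406513

obs 1: x=5 → posterior Gamma(8, 4)
obs 2: x=0 → posterior Gamma(8, 5)
obs 3: x=3 → posterior Gamma(11, 6)
obs 4: x=4 → posterior Gamma(15, 7)
obs 5: x=5 → posterior Gamma(20, 8)
obs 6: x=5 → posterior Gamma(25, 9)
obs 7: x=0 → posterior Gamma(25, 10)
obs 8: x=0 → posterior Gamma(25, 11)
obs 9: x=3 → posterior Gamma(28, 12)
obs 10: x=0 → posterior Gamma(28, 13)
obs 11: x=1 → posterior Gamma(29, 14)
obs 12: x=4 → posterior Gamma(33, 15)
obs 13: x=6 → posterior Gamma(39, 16)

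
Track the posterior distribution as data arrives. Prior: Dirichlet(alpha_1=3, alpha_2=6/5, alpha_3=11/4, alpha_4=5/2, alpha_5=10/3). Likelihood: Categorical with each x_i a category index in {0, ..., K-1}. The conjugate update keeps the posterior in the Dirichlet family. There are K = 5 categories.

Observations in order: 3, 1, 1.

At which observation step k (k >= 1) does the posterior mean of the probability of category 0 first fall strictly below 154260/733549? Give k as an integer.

k = 2

obs 1: x=3 → posterior Dirichlet(3, 6/5, 11/4, 7/2, 10/3)
obs 2: x=1 → posterior Dirichlet(3, 11/5, 11/4, 7/2, 10/3)
obs 3: x=1 → posterior Dirichlet(3, 16/5, 11/4, 7/2, 10/3)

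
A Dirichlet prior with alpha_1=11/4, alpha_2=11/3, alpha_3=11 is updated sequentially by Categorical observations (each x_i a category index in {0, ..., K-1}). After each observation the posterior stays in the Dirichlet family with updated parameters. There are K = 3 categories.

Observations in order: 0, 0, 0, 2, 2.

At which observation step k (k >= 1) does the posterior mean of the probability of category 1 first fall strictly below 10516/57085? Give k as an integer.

obs 1: x=0 → posterior Dirichlet(15/4, 11/3, 11)
obs 2: x=0 → posterior Dirichlet(19/4, 11/3, 11)
obs 3: x=0 → posterior Dirichlet(23/4, 11/3, 11)
obs 4: x=2 → posterior Dirichlet(23/4, 11/3, 12)
obs 5: x=2 → posterior Dirichlet(23/4, 11/3, 13)

k = 3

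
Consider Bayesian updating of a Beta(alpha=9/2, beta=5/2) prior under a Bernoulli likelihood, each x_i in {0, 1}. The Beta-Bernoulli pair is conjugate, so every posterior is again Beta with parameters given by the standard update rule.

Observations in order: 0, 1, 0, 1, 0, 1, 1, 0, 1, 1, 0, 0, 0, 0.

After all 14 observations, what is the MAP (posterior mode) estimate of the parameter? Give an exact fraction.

1/2

obs 1: x=0 → posterior Beta(9/2, 7/2)
obs 2: x=1 → posterior Beta(11/2, 7/2)
obs 3: x=0 → posterior Beta(11/2, 9/2)
obs 4: x=1 → posterior Beta(13/2, 9/2)
obs 5: x=0 → posterior Beta(13/2, 11/2)
obs 6: x=1 → posterior Beta(15/2, 11/2)
obs 7: x=1 → posterior Beta(17/2, 11/2)
obs 8: x=0 → posterior Beta(17/2, 13/2)
obs 9: x=1 → posterior Beta(19/2, 13/2)
obs 10: x=1 → posterior Beta(21/2, 13/2)
obs 11: x=0 → posterior Beta(21/2, 15/2)
obs 12: x=0 → posterior Beta(21/2, 17/2)
obs 13: x=0 → posterior Beta(21/2, 19/2)
obs 14: x=0 → posterior Beta(21/2, 21/2)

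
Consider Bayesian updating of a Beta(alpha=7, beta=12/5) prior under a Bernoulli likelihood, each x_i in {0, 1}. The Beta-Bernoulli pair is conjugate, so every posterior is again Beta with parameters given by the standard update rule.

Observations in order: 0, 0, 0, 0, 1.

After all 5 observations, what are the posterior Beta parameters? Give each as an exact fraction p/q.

obs 1: x=0 → posterior Beta(7, 17/5)
obs 2: x=0 → posterior Beta(7, 22/5)
obs 3: x=0 → posterior Beta(7, 27/5)
obs 4: x=0 → posterior Beta(7, 32/5)
obs 5: x=1 → posterior Beta(8, 32/5)

alpha=8, beta=32/5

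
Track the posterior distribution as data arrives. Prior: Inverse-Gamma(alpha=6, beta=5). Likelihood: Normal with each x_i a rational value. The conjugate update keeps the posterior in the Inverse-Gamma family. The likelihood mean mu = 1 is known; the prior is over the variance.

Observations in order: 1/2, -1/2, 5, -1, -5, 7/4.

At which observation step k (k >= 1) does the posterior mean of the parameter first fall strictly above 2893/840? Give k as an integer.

k = 5

obs 1: x=1/2 → posterior Inverse-Gamma(13/2, 41/8)
obs 2: x=-1/2 → posterior Inverse-Gamma(7, 25/4)
obs 3: x=5 → posterior Inverse-Gamma(15/2, 57/4)
obs 4: x=-1 → posterior Inverse-Gamma(8, 65/4)
obs 5: x=-5 → posterior Inverse-Gamma(17/2, 137/4)
obs 6: x=7/4 → posterior Inverse-Gamma(9, 1105/32)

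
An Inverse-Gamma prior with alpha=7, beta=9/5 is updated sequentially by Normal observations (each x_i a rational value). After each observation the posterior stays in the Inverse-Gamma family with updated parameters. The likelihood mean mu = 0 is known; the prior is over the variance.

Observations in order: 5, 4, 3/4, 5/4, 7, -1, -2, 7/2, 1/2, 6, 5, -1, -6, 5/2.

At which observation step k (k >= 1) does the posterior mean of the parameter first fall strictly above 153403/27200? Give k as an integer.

k = 8

obs 1: x=5 → posterior Inverse-Gamma(15/2, 143/10)
obs 2: x=4 → posterior Inverse-Gamma(8, 223/10)
obs 3: x=3/4 → posterior Inverse-Gamma(17/2, 3613/160)
obs 4: x=5/4 → posterior Inverse-Gamma(9, 1869/80)
obs 5: x=7 → posterior Inverse-Gamma(19/2, 3829/80)
obs 6: x=-1 → posterior Inverse-Gamma(10, 3869/80)
obs 7: x=-2 → posterior Inverse-Gamma(21/2, 4029/80)
obs 8: x=7/2 → posterior Inverse-Gamma(11, 4519/80)
obs 9: x=1/2 → posterior Inverse-Gamma(23/2, 4529/80)
obs 10: x=6 → posterior Inverse-Gamma(12, 5969/80)
obs 11: x=5 → posterior Inverse-Gamma(25/2, 6969/80)
obs 12: x=-1 → posterior Inverse-Gamma(13, 7009/80)
obs 13: x=-6 → posterior Inverse-Gamma(27/2, 8449/80)
obs 14: x=5/2 → posterior Inverse-Gamma(14, 8699/80)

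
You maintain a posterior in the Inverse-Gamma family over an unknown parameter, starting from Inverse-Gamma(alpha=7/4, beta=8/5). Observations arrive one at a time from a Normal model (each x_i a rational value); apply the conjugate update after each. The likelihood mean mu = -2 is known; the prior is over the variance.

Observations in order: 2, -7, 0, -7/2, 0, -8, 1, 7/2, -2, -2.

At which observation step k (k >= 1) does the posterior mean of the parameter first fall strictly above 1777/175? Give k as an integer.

obs 1: x=2 → posterior Inverse-Gamma(9/4, 48/5)
obs 2: x=-7 → posterior Inverse-Gamma(11/4, 221/10)
obs 3: x=0 → posterior Inverse-Gamma(13/4, 241/10)
obs 4: x=-7/2 → posterior Inverse-Gamma(15/4, 1009/40)
obs 5: x=0 → posterior Inverse-Gamma(17/4, 1089/40)
obs 6: x=-8 → posterior Inverse-Gamma(19/4, 1809/40)
obs 7: x=1 → posterior Inverse-Gamma(21/4, 1989/40)
obs 8: x=7/2 → posterior Inverse-Gamma(23/4, 1297/20)
obs 9: x=-2 → posterior Inverse-Gamma(25/4, 1297/20)
obs 10: x=-2 → posterior Inverse-Gamma(27/4, 1297/20)

k = 2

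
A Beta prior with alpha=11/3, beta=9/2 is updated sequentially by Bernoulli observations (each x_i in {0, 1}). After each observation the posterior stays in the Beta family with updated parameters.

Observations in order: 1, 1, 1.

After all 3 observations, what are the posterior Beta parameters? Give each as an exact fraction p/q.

alpha=20/3, beta=9/2

obs 1: x=1 → posterior Beta(14/3, 9/2)
obs 2: x=1 → posterior Beta(17/3, 9/2)
obs 3: x=1 → posterior Beta(20/3, 9/2)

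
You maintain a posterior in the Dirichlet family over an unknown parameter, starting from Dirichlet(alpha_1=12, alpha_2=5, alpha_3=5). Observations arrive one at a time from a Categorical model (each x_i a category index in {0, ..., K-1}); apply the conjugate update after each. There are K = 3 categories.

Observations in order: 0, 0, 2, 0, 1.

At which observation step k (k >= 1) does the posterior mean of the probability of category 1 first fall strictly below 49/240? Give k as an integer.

k = 3

obs 1: x=0 → posterior Dirichlet(13, 5, 5)
obs 2: x=0 → posterior Dirichlet(14, 5, 5)
obs 3: x=2 → posterior Dirichlet(14, 5, 6)
obs 4: x=0 → posterior Dirichlet(15, 5, 6)
obs 5: x=1 → posterior Dirichlet(15, 6, 6)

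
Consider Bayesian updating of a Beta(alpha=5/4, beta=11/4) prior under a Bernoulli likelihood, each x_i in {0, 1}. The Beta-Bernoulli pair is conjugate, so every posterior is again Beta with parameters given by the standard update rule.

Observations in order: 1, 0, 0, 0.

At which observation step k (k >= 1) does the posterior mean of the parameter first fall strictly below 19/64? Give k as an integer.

k = 4

obs 1: x=1 → posterior Beta(9/4, 11/4)
obs 2: x=0 → posterior Beta(9/4, 15/4)
obs 3: x=0 → posterior Beta(9/4, 19/4)
obs 4: x=0 → posterior Beta(9/4, 23/4)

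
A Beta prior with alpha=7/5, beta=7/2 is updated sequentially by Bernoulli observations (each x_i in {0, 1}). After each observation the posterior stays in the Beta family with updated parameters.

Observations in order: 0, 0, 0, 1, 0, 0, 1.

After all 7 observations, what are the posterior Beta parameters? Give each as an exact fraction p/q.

obs 1: x=0 → posterior Beta(7/5, 9/2)
obs 2: x=0 → posterior Beta(7/5, 11/2)
obs 3: x=0 → posterior Beta(7/5, 13/2)
obs 4: x=1 → posterior Beta(12/5, 13/2)
obs 5: x=0 → posterior Beta(12/5, 15/2)
obs 6: x=0 → posterior Beta(12/5, 17/2)
obs 7: x=1 → posterior Beta(17/5, 17/2)

alpha=17/5, beta=17/2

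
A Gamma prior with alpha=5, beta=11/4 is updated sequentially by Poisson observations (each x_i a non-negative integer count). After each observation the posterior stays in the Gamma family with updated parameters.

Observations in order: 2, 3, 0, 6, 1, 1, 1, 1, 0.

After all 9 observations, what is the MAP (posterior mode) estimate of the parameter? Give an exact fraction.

obs 1: x=2 → posterior Gamma(7, 15/4)
obs 2: x=3 → posterior Gamma(10, 19/4)
obs 3: x=0 → posterior Gamma(10, 23/4)
obs 4: x=6 → posterior Gamma(16, 27/4)
obs 5: x=1 → posterior Gamma(17, 31/4)
obs 6: x=1 → posterior Gamma(18, 35/4)
obs 7: x=1 → posterior Gamma(19, 39/4)
obs 8: x=1 → posterior Gamma(20, 43/4)
obs 9: x=0 → posterior Gamma(20, 47/4)

76/47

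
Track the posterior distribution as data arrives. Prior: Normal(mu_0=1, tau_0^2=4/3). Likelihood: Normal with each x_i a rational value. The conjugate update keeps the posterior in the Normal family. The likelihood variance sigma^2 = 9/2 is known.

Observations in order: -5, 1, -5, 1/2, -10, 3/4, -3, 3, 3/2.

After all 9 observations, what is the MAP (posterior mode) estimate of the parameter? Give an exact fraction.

-103/99

obs 1: x=-5 → posterior Normal(-13/35, 36/35)
obs 2: x=1 → posterior Normal(-5/43, 36/43)
obs 3: x=-5 → posterior Normal(-15/17, 12/17)
obs 4: x=1/2 → posterior Normal(-41/59, 36/59)
obs 5: x=-10 → posterior Normal(-121/67, 36/67)
obs 6: x=3/4 → posterior Normal(-23/15, 12/25)
obs 7: x=-3 → posterior Normal(-139/83, 36/83)
obs 8: x=3 → posterior Normal(-115/91, 36/91)
obs 9: x=3/2 → posterior Normal(-103/99, 4/11)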